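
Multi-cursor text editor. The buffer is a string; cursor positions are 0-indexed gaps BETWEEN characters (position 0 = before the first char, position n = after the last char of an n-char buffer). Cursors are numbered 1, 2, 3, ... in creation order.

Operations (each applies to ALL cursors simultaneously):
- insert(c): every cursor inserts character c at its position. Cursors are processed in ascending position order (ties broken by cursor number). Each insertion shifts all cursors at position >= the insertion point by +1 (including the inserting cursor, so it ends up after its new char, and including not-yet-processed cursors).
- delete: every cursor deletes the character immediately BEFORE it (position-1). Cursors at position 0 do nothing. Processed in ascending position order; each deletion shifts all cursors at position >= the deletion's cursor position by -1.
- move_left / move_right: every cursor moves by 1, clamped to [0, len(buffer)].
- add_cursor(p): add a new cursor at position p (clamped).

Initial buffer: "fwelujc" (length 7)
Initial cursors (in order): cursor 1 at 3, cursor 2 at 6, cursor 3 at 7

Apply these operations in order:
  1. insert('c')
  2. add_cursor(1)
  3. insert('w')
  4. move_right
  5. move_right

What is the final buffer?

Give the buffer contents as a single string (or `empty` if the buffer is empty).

After op 1 (insert('c')): buffer="fweclujccc" (len 10), cursors c1@4 c2@8 c3@10, authorship ...1...2.3
After op 2 (add_cursor(1)): buffer="fweclujccc" (len 10), cursors c4@1 c1@4 c2@8 c3@10, authorship ...1...2.3
After op 3 (insert('w')): buffer="fwwecwlujcwccw" (len 14), cursors c4@2 c1@6 c2@11 c3@14, authorship .4..11...22.33
After op 4 (move_right): buffer="fwwecwlujcwccw" (len 14), cursors c4@3 c1@7 c2@12 c3@14, authorship .4..11...22.33
After op 5 (move_right): buffer="fwwecwlujcwccw" (len 14), cursors c4@4 c1@8 c2@13 c3@14, authorship .4..11...22.33

Answer: fwwecwlujcwccw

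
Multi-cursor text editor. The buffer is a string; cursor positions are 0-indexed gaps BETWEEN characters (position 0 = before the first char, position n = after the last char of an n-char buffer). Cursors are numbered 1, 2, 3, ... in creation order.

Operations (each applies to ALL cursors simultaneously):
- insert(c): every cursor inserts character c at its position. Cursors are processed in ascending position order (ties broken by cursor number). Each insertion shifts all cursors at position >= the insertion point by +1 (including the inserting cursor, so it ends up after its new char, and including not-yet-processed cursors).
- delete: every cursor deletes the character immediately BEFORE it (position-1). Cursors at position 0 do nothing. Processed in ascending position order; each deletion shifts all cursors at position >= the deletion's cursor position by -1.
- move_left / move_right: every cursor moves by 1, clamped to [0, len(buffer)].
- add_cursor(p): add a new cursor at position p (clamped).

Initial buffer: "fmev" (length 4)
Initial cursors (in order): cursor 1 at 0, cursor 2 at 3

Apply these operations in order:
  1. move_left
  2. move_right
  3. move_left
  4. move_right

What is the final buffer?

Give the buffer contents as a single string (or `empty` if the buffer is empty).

After op 1 (move_left): buffer="fmev" (len 4), cursors c1@0 c2@2, authorship ....
After op 2 (move_right): buffer="fmev" (len 4), cursors c1@1 c2@3, authorship ....
After op 3 (move_left): buffer="fmev" (len 4), cursors c1@0 c2@2, authorship ....
After op 4 (move_right): buffer="fmev" (len 4), cursors c1@1 c2@3, authorship ....

Answer: fmev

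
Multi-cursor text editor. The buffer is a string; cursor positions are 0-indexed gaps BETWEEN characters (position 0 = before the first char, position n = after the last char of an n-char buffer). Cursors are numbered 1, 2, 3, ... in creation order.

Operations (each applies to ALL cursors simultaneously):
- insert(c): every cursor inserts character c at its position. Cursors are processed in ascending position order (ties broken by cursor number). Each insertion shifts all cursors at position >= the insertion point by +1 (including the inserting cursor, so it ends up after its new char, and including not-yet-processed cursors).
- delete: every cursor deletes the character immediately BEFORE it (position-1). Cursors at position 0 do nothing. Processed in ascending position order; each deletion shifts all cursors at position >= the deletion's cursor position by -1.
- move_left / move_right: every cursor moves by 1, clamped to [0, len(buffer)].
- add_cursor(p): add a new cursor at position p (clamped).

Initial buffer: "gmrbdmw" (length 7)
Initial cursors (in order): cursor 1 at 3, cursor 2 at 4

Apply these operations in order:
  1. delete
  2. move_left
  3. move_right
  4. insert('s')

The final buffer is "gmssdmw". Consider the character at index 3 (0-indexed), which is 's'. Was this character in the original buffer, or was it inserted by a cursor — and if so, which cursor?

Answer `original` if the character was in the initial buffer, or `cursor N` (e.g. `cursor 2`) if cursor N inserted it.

Answer: cursor 2

Derivation:
After op 1 (delete): buffer="gmdmw" (len 5), cursors c1@2 c2@2, authorship .....
After op 2 (move_left): buffer="gmdmw" (len 5), cursors c1@1 c2@1, authorship .....
After op 3 (move_right): buffer="gmdmw" (len 5), cursors c1@2 c2@2, authorship .....
After op 4 (insert('s')): buffer="gmssdmw" (len 7), cursors c1@4 c2@4, authorship ..12...
Authorship (.=original, N=cursor N): . . 1 2 . . .
Index 3: author = 2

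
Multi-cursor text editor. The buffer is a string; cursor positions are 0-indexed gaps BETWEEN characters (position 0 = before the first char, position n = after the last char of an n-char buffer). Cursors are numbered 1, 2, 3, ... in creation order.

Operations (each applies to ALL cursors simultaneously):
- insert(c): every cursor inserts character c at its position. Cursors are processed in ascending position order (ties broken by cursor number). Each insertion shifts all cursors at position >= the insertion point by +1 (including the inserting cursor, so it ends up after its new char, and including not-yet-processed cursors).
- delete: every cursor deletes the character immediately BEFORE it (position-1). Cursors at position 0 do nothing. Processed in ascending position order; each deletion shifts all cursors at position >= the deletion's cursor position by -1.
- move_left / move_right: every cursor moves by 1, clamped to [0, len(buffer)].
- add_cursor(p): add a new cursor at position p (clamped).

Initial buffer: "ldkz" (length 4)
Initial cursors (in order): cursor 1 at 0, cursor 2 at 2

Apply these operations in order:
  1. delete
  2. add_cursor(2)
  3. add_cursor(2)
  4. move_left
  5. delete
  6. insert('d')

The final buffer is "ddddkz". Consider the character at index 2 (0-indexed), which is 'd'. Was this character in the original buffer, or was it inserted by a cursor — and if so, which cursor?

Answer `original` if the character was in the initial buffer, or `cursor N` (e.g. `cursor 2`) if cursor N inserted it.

Answer: cursor 3

Derivation:
After op 1 (delete): buffer="lkz" (len 3), cursors c1@0 c2@1, authorship ...
After op 2 (add_cursor(2)): buffer="lkz" (len 3), cursors c1@0 c2@1 c3@2, authorship ...
After op 3 (add_cursor(2)): buffer="lkz" (len 3), cursors c1@0 c2@1 c3@2 c4@2, authorship ...
After op 4 (move_left): buffer="lkz" (len 3), cursors c1@0 c2@0 c3@1 c4@1, authorship ...
After op 5 (delete): buffer="kz" (len 2), cursors c1@0 c2@0 c3@0 c4@0, authorship ..
After op 6 (insert('d')): buffer="ddddkz" (len 6), cursors c1@4 c2@4 c3@4 c4@4, authorship 1234..
Authorship (.=original, N=cursor N): 1 2 3 4 . .
Index 2: author = 3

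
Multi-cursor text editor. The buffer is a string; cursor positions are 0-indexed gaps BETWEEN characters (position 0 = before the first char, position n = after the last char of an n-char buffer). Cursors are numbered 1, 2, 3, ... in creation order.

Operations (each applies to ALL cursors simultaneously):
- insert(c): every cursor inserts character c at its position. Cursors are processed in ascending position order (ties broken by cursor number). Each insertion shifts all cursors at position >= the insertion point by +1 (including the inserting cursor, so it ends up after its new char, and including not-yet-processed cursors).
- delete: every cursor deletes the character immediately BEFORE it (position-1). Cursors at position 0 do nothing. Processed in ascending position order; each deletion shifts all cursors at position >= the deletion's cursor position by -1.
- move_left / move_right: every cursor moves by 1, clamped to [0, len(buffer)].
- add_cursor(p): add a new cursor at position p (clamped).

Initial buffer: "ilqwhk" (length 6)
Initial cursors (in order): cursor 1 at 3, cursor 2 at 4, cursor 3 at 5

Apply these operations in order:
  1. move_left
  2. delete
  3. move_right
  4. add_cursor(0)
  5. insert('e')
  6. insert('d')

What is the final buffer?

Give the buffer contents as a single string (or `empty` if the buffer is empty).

After op 1 (move_left): buffer="ilqwhk" (len 6), cursors c1@2 c2@3 c3@4, authorship ......
After op 2 (delete): buffer="ihk" (len 3), cursors c1@1 c2@1 c3@1, authorship ...
After op 3 (move_right): buffer="ihk" (len 3), cursors c1@2 c2@2 c3@2, authorship ...
After op 4 (add_cursor(0)): buffer="ihk" (len 3), cursors c4@0 c1@2 c2@2 c3@2, authorship ...
After op 5 (insert('e')): buffer="eiheeek" (len 7), cursors c4@1 c1@6 c2@6 c3@6, authorship 4..123.
After op 6 (insert('d')): buffer="ediheeedddk" (len 11), cursors c4@2 c1@10 c2@10 c3@10, authorship 44..123123.

Answer: ediheeedddk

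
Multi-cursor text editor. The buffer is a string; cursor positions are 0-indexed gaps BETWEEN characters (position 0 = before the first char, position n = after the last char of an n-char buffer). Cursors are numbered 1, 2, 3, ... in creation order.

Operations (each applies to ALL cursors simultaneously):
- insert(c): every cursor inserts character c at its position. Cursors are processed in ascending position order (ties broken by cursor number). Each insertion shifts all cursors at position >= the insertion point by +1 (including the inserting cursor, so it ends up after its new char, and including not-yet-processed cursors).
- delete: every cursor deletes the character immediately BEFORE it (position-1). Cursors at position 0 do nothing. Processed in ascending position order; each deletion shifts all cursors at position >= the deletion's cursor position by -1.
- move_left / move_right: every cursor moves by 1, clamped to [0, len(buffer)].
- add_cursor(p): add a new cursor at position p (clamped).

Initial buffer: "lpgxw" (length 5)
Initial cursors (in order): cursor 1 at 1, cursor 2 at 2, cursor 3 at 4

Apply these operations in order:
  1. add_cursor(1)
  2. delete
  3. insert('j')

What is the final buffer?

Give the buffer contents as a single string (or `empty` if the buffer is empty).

Answer: jjjgjw

Derivation:
After op 1 (add_cursor(1)): buffer="lpgxw" (len 5), cursors c1@1 c4@1 c2@2 c3@4, authorship .....
After op 2 (delete): buffer="gw" (len 2), cursors c1@0 c2@0 c4@0 c3@1, authorship ..
After op 3 (insert('j')): buffer="jjjgjw" (len 6), cursors c1@3 c2@3 c4@3 c3@5, authorship 124.3.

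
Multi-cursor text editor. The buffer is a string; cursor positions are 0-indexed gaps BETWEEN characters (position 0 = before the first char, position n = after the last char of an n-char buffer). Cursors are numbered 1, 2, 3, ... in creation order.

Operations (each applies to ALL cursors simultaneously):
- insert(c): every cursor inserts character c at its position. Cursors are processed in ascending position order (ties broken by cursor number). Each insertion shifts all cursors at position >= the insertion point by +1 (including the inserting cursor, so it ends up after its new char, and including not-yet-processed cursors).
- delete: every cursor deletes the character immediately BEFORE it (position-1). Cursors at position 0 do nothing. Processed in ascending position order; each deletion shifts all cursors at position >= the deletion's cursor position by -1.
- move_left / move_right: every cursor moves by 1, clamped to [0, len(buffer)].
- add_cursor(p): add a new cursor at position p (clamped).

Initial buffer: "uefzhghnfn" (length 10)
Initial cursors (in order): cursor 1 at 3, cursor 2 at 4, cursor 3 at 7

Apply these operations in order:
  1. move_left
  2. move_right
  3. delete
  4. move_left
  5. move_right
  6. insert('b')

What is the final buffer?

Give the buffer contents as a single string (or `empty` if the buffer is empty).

After op 1 (move_left): buffer="uefzhghnfn" (len 10), cursors c1@2 c2@3 c3@6, authorship ..........
After op 2 (move_right): buffer="uefzhghnfn" (len 10), cursors c1@3 c2@4 c3@7, authorship ..........
After op 3 (delete): buffer="uehgnfn" (len 7), cursors c1@2 c2@2 c3@4, authorship .......
After op 4 (move_left): buffer="uehgnfn" (len 7), cursors c1@1 c2@1 c3@3, authorship .......
After op 5 (move_right): buffer="uehgnfn" (len 7), cursors c1@2 c2@2 c3@4, authorship .......
After op 6 (insert('b')): buffer="uebbhgbnfn" (len 10), cursors c1@4 c2@4 c3@7, authorship ..12..3...

Answer: uebbhgbnfn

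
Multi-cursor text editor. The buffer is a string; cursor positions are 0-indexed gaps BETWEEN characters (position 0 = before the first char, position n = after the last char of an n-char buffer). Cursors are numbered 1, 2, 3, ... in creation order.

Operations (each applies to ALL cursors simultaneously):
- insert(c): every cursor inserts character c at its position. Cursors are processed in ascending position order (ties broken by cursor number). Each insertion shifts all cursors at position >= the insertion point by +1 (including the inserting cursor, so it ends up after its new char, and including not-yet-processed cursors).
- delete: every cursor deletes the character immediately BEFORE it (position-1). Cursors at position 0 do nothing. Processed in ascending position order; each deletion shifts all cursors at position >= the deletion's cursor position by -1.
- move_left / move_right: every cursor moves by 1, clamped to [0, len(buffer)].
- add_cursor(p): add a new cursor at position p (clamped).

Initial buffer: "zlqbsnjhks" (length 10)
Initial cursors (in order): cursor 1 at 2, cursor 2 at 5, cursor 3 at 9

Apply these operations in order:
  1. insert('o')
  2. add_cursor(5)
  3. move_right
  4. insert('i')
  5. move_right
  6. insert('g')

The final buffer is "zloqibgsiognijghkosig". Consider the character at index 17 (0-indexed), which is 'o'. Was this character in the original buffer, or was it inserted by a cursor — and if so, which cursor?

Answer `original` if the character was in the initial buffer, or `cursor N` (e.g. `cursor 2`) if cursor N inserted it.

Answer: cursor 3

Derivation:
After op 1 (insert('o')): buffer="zloqbsonjhkos" (len 13), cursors c1@3 c2@7 c3@12, authorship ..1...2....3.
After op 2 (add_cursor(5)): buffer="zloqbsonjhkos" (len 13), cursors c1@3 c4@5 c2@7 c3@12, authorship ..1...2....3.
After op 3 (move_right): buffer="zloqbsonjhkos" (len 13), cursors c1@4 c4@6 c2@8 c3@13, authorship ..1...2....3.
After op 4 (insert('i')): buffer="zloqibsionijhkosi" (len 17), cursors c1@5 c4@8 c2@11 c3@17, authorship ..1.1..42.2...3.3
After op 5 (move_right): buffer="zloqibsionijhkosi" (len 17), cursors c1@6 c4@9 c2@12 c3@17, authorship ..1.1..42.2...3.3
After op 6 (insert('g')): buffer="zloqibgsiognijghkosig" (len 21), cursors c1@7 c4@11 c2@15 c3@21, authorship ..1.1.1.424.2.2..3.33
Authorship (.=original, N=cursor N): . . 1 . 1 . 1 . 4 2 4 . 2 . 2 . . 3 . 3 3
Index 17: author = 3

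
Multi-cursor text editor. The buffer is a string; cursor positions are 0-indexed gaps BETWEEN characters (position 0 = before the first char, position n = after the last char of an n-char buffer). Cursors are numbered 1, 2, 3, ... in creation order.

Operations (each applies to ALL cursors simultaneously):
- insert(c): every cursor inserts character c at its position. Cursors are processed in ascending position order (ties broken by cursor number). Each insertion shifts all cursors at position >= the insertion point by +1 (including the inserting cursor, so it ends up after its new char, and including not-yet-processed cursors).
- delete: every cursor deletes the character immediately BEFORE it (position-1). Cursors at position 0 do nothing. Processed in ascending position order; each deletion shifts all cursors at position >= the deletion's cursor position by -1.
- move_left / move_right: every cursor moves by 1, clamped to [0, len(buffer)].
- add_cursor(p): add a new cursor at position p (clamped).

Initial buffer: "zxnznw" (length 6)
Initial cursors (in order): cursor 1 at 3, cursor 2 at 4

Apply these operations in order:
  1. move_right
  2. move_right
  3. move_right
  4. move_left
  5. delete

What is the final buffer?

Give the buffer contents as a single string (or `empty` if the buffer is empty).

Answer: zxnw

Derivation:
After op 1 (move_right): buffer="zxnznw" (len 6), cursors c1@4 c2@5, authorship ......
After op 2 (move_right): buffer="zxnznw" (len 6), cursors c1@5 c2@6, authorship ......
After op 3 (move_right): buffer="zxnznw" (len 6), cursors c1@6 c2@6, authorship ......
After op 4 (move_left): buffer="zxnznw" (len 6), cursors c1@5 c2@5, authorship ......
After op 5 (delete): buffer="zxnw" (len 4), cursors c1@3 c2@3, authorship ....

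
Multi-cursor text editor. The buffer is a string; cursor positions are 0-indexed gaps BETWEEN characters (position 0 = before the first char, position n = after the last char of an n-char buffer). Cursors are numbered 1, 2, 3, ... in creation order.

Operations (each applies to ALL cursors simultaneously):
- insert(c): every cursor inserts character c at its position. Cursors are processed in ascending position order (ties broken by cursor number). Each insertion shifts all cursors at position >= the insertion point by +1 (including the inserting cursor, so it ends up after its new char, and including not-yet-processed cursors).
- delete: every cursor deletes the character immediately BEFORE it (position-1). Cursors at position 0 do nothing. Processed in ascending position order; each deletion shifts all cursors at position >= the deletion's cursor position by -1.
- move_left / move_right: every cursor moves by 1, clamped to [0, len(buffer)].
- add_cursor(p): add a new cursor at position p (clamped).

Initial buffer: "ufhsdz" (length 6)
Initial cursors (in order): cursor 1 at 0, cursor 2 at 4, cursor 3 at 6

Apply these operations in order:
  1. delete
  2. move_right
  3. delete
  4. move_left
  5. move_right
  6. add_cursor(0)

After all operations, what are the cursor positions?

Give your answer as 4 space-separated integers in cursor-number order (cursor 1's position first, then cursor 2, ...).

Answer: 1 1 1 0

Derivation:
After op 1 (delete): buffer="ufhd" (len 4), cursors c1@0 c2@3 c3@4, authorship ....
After op 2 (move_right): buffer="ufhd" (len 4), cursors c1@1 c2@4 c3@4, authorship ....
After op 3 (delete): buffer="f" (len 1), cursors c1@0 c2@1 c3@1, authorship .
After op 4 (move_left): buffer="f" (len 1), cursors c1@0 c2@0 c3@0, authorship .
After op 5 (move_right): buffer="f" (len 1), cursors c1@1 c2@1 c3@1, authorship .
After op 6 (add_cursor(0)): buffer="f" (len 1), cursors c4@0 c1@1 c2@1 c3@1, authorship .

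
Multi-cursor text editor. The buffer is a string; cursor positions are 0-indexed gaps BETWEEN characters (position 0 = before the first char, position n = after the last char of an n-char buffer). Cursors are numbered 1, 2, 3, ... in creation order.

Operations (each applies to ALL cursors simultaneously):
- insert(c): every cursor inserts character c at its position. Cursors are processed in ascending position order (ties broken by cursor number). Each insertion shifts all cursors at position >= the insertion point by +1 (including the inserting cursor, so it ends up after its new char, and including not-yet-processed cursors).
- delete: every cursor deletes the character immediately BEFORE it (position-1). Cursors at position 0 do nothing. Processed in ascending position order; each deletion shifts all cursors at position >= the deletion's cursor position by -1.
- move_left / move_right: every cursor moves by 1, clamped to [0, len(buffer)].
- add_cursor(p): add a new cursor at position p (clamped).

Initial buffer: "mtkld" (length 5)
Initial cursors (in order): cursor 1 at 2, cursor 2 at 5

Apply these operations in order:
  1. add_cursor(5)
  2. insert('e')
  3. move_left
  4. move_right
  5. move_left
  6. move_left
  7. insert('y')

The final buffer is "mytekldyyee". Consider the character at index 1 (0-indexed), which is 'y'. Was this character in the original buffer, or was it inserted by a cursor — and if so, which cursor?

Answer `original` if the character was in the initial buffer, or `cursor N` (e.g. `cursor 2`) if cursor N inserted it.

After op 1 (add_cursor(5)): buffer="mtkld" (len 5), cursors c1@2 c2@5 c3@5, authorship .....
After op 2 (insert('e')): buffer="mtekldee" (len 8), cursors c1@3 c2@8 c3@8, authorship ..1...23
After op 3 (move_left): buffer="mtekldee" (len 8), cursors c1@2 c2@7 c3@7, authorship ..1...23
After op 4 (move_right): buffer="mtekldee" (len 8), cursors c1@3 c2@8 c3@8, authorship ..1...23
After op 5 (move_left): buffer="mtekldee" (len 8), cursors c1@2 c2@7 c3@7, authorship ..1...23
After op 6 (move_left): buffer="mtekldee" (len 8), cursors c1@1 c2@6 c3@6, authorship ..1...23
After op 7 (insert('y')): buffer="mytekldyyee" (len 11), cursors c1@2 c2@9 c3@9, authorship .1.1...2323
Authorship (.=original, N=cursor N): . 1 . 1 . . . 2 3 2 3
Index 1: author = 1

Answer: cursor 1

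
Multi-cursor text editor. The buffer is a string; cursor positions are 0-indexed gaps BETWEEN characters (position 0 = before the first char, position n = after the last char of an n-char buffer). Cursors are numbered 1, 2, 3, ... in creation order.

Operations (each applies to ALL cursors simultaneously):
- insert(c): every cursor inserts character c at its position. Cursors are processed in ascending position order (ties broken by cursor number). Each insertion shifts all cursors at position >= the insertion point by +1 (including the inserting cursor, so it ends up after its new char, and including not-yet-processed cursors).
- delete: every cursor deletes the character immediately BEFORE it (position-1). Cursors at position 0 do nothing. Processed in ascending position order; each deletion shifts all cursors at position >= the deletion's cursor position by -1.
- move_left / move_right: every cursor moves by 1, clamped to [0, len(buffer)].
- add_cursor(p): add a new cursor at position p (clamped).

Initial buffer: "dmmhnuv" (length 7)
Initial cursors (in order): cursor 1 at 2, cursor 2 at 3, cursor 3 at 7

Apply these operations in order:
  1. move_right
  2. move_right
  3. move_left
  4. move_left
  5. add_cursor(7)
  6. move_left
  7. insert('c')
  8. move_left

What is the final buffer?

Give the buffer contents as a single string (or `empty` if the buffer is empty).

After op 1 (move_right): buffer="dmmhnuv" (len 7), cursors c1@3 c2@4 c3@7, authorship .......
After op 2 (move_right): buffer="dmmhnuv" (len 7), cursors c1@4 c2@5 c3@7, authorship .......
After op 3 (move_left): buffer="dmmhnuv" (len 7), cursors c1@3 c2@4 c3@6, authorship .......
After op 4 (move_left): buffer="dmmhnuv" (len 7), cursors c1@2 c2@3 c3@5, authorship .......
After op 5 (add_cursor(7)): buffer="dmmhnuv" (len 7), cursors c1@2 c2@3 c3@5 c4@7, authorship .......
After op 6 (move_left): buffer="dmmhnuv" (len 7), cursors c1@1 c2@2 c3@4 c4@6, authorship .......
After op 7 (insert('c')): buffer="dcmcmhcnucv" (len 11), cursors c1@2 c2@4 c3@7 c4@10, authorship .1.2..3..4.
After op 8 (move_left): buffer="dcmcmhcnucv" (len 11), cursors c1@1 c2@3 c3@6 c4@9, authorship .1.2..3..4.

Answer: dcmcmhcnucv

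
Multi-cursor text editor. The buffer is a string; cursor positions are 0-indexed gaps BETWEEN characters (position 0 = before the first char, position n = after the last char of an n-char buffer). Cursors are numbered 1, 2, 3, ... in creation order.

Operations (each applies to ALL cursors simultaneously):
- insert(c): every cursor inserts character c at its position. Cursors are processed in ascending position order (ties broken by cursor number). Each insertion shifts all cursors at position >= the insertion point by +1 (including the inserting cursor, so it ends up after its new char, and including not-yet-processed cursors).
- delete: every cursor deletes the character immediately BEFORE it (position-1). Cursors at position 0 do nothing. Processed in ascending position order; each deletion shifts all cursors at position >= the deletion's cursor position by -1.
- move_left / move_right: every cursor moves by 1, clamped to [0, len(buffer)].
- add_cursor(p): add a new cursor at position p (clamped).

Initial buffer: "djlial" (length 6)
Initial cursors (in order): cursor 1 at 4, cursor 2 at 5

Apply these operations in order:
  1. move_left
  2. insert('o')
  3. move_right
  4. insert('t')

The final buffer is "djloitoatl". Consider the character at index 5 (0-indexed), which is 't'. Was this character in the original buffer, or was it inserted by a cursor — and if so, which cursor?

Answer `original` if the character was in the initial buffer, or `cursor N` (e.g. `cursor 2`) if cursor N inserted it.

Answer: cursor 1

Derivation:
After op 1 (move_left): buffer="djlial" (len 6), cursors c1@3 c2@4, authorship ......
After op 2 (insert('o')): buffer="djloioal" (len 8), cursors c1@4 c2@6, authorship ...1.2..
After op 3 (move_right): buffer="djloioal" (len 8), cursors c1@5 c2@7, authorship ...1.2..
After op 4 (insert('t')): buffer="djloitoatl" (len 10), cursors c1@6 c2@9, authorship ...1.12.2.
Authorship (.=original, N=cursor N): . . . 1 . 1 2 . 2 .
Index 5: author = 1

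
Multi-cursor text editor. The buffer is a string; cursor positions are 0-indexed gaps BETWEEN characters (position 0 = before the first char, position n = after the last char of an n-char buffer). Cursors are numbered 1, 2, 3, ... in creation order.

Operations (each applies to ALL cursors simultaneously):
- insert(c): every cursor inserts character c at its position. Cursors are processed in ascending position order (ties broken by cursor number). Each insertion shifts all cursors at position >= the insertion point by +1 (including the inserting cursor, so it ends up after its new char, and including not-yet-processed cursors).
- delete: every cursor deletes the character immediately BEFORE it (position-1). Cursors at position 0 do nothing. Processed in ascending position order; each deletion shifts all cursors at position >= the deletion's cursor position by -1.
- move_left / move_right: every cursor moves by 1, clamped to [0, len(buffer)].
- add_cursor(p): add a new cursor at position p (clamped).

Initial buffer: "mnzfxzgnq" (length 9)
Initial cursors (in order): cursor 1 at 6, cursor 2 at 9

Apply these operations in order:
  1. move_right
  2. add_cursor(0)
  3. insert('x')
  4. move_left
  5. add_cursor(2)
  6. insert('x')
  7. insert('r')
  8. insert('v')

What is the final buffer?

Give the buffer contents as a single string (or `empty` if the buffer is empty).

Answer: xrvxmxrvnzfxzgxrvxnqxrvx

Derivation:
After op 1 (move_right): buffer="mnzfxzgnq" (len 9), cursors c1@7 c2@9, authorship .........
After op 2 (add_cursor(0)): buffer="mnzfxzgnq" (len 9), cursors c3@0 c1@7 c2@9, authorship .........
After op 3 (insert('x')): buffer="xmnzfxzgxnqx" (len 12), cursors c3@1 c1@9 c2@12, authorship 3.......1..2
After op 4 (move_left): buffer="xmnzfxzgxnqx" (len 12), cursors c3@0 c1@8 c2@11, authorship 3.......1..2
After op 5 (add_cursor(2)): buffer="xmnzfxzgxnqx" (len 12), cursors c3@0 c4@2 c1@8 c2@11, authorship 3.......1..2
After op 6 (insert('x')): buffer="xxmxnzfxzgxxnqxx" (len 16), cursors c3@1 c4@4 c1@11 c2@15, authorship 33.4......11..22
After op 7 (insert('r')): buffer="xrxmxrnzfxzgxrxnqxrx" (len 20), cursors c3@2 c4@6 c1@14 c2@19, authorship 333.44......111..222
After op 8 (insert('v')): buffer="xrvxmxrvnzfxzgxrvxnqxrvx" (len 24), cursors c3@3 c4@8 c1@17 c2@23, authorship 3333.444......1111..2222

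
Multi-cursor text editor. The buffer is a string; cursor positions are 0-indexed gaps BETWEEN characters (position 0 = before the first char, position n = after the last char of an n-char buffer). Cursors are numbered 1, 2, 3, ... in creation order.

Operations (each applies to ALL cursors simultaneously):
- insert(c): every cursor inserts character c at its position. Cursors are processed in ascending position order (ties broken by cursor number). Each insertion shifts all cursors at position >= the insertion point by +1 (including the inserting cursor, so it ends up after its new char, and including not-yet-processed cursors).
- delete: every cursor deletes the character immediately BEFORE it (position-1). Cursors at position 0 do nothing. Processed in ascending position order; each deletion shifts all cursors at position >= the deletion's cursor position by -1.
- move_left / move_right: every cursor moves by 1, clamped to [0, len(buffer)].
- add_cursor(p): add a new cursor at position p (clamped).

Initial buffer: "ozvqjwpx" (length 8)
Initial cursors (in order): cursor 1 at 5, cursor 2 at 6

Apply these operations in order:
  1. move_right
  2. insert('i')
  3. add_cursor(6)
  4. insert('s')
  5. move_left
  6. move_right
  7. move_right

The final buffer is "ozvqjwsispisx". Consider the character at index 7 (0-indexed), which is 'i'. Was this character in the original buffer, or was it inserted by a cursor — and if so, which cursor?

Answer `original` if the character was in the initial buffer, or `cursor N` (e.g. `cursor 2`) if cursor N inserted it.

Answer: cursor 1

Derivation:
After op 1 (move_right): buffer="ozvqjwpx" (len 8), cursors c1@6 c2@7, authorship ........
After op 2 (insert('i')): buffer="ozvqjwipix" (len 10), cursors c1@7 c2@9, authorship ......1.2.
After op 3 (add_cursor(6)): buffer="ozvqjwipix" (len 10), cursors c3@6 c1@7 c2@9, authorship ......1.2.
After op 4 (insert('s')): buffer="ozvqjwsispisx" (len 13), cursors c3@7 c1@9 c2@12, authorship ......311.22.
After op 5 (move_left): buffer="ozvqjwsispisx" (len 13), cursors c3@6 c1@8 c2@11, authorship ......311.22.
After op 6 (move_right): buffer="ozvqjwsispisx" (len 13), cursors c3@7 c1@9 c2@12, authorship ......311.22.
After op 7 (move_right): buffer="ozvqjwsispisx" (len 13), cursors c3@8 c1@10 c2@13, authorship ......311.22.
Authorship (.=original, N=cursor N): . . . . . . 3 1 1 . 2 2 .
Index 7: author = 1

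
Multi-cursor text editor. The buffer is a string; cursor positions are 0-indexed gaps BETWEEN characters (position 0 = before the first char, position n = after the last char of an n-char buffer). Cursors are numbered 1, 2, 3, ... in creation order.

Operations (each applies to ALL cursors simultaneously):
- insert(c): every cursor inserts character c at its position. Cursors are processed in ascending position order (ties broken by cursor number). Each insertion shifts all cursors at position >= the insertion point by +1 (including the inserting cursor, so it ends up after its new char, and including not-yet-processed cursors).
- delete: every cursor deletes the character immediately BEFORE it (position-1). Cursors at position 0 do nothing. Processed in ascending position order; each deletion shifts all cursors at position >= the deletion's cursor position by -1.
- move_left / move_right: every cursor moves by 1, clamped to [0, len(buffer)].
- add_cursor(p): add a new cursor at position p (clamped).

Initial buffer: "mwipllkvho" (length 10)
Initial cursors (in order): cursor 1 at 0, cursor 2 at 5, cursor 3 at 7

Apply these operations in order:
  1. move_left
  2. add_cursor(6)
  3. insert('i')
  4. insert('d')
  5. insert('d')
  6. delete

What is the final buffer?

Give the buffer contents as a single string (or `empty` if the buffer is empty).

Answer: idmwipidlliiddkvho

Derivation:
After op 1 (move_left): buffer="mwipllkvho" (len 10), cursors c1@0 c2@4 c3@6, authorship ..........
After op 2 (add_cursor(6)): buffer="mwipllkvho" (len 10), cursors c1@0 c2@4 c3@6 c4@6, authorship ..........
After op 3 (insert('i')): buffer="imwipilliikvho" (len 14), cursors c1@1 c2@6 c3@10 c4@10, authorship 1....2..34....
After op 4 (insert('d')): buffer="idmwipidlliiddkvho" (len 18), cursors c1@2 c2@8 c3@14 c4@14, authorship 11....22..3434....
After op 5 (insert('d')): buffer="iddmwipiddlliiddddkvho" (len 22), cursors c1@3 c2@10 c3@18 c4@18, authorship 111....222..343434....
After op 6 (delete): buffer="idmwipidlliiddkvho" (len 18), cursors c1@2 c2@8 c3@14 c4@14, authorship 11....22..3434....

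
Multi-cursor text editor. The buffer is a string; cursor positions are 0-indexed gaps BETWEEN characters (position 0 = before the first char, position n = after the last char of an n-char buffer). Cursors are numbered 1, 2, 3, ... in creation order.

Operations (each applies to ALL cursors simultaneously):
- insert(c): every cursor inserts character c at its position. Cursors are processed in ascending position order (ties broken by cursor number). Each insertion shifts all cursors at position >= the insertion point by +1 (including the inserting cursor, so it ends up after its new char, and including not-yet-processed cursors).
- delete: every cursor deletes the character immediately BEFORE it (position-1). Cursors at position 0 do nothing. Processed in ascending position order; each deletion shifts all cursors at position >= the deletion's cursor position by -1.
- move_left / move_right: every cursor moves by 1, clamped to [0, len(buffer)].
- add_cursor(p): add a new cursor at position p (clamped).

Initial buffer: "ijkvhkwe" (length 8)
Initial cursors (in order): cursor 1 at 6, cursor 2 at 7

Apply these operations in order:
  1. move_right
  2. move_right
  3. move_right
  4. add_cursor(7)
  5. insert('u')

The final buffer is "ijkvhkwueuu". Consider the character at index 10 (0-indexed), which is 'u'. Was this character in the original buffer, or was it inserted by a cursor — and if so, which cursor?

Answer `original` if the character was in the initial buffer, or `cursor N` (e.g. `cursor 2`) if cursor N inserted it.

After op 1 (move_right): buffer="ijkvhkwe" (len 8), cursors c1@7 c2@8, authorship ........
After op 2 (move_right): buffer="ijkvhkwe" (len 8), cursors c1@8 c2@8, authorship ........
After op 3 (move_right): buffer="ijkvhkwe" (len 8), cursors c1@8 c2@8, authorship ........
After op 4 (add_cursor(7)): buffer="ijkvhkwe" (len 8), cursors c3@7 c1@8 c2@8, authorship ........
After op 5 (insert('u')): buffer="ijkvhkwueuu" (len 11), cursors c3@8 c1@11 c2@11, authorship .......3.12
Authorship (.=original, N=cursor N): . . . . . . . 3 . 1 2
Index 10: author = 2

Answer: cursor 2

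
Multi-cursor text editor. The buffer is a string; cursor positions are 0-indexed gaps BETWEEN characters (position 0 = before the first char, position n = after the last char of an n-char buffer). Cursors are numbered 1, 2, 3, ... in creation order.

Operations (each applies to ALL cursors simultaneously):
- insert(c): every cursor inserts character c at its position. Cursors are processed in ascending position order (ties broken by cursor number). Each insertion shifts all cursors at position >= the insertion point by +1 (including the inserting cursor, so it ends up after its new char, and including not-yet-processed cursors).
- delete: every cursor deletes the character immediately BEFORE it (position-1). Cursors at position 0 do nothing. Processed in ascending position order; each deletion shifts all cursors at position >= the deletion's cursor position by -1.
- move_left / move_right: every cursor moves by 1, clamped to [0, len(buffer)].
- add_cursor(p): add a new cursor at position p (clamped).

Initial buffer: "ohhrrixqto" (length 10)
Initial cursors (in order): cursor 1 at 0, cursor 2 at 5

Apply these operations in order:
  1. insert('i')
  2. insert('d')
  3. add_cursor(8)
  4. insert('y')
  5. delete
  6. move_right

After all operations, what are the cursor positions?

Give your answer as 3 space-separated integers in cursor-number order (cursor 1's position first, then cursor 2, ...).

After op 1 (insert('i')): buffer="iohhrriixqto" (len 12), cursors c1@1 c2@7, authorship 1.....2.....
After op 2 (insert('d')): buffer="idohhrridixqto" (len 14), cursors c1@2 c2@9, authorship 11.....22.....
After op 3 (add_cursor(8)): buffer="idohhrridixqto" (len 14), cursors c1@2 c3@8 c2@9, authorship 11.....22.....
After op 4 (insert('y')): buffer="idyohhrriydyixqto" (len 17), cursors c1@3 c3@10 c2@12, authorship 111.....2322.....
After op 5 (delete): buffer="idohhrridixqto" (len 14), cursors c1@2 c3@8 c2@9, authorship 11.....22.....
After op 6 (move_right): buffer="idohhrridixqto" (len 14), cursors c1@3 c3@9 c2@10, authorship 11.....22.....

Answer: 3 10 9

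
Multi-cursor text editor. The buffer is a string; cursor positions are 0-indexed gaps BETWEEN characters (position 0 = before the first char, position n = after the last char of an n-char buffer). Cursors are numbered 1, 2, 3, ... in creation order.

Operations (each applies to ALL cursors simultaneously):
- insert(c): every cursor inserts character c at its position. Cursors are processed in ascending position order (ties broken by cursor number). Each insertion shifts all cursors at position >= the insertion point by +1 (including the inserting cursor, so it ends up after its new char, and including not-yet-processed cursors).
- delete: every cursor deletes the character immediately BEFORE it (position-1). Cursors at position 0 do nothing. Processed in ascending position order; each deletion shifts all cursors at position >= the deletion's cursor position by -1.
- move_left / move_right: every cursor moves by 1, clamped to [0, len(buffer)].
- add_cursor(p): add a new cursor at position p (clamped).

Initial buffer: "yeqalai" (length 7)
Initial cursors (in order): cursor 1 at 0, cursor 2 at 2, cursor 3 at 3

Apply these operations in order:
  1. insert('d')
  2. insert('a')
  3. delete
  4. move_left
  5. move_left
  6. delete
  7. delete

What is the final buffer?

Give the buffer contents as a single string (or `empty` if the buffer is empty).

Answer: qdalai

Derivation:
After op 1 (insert('d')): buffer="dyedqdalai" (len 10), cursors c1@1 c2@4 c3@6, authorship 1..2.3....
After op 2 (insert('a')): buffer="dayedaqdaalai" (len 13), cursors c1@2 c2@6 c3@9, authorship 11..22.33....
After op 3 (delete): buffer="dyedqdalai" (len 10), cursors c1@1 c2@4 c3@6, authorship 1..2.3....
After op 4 (move_left): buffer="dyedqdalai" (len 10), cursors c1@0 c2@3 c3@5, authorship 1..2.3....
After op 5 (move_left): buffer="dyedqdalai" (len 10), cursors c1@0 c2@2 c3@4, authorship 1..2.3....
After op 6 (delete): buffer="deqdalai" (len 8), cursors c1@0 c2@1 c3@2, authorship 1..3....
After op 7 (delete): buffer="qdalai" (len 6), cursors c1@0 c2@0 c3@0, authorship .3....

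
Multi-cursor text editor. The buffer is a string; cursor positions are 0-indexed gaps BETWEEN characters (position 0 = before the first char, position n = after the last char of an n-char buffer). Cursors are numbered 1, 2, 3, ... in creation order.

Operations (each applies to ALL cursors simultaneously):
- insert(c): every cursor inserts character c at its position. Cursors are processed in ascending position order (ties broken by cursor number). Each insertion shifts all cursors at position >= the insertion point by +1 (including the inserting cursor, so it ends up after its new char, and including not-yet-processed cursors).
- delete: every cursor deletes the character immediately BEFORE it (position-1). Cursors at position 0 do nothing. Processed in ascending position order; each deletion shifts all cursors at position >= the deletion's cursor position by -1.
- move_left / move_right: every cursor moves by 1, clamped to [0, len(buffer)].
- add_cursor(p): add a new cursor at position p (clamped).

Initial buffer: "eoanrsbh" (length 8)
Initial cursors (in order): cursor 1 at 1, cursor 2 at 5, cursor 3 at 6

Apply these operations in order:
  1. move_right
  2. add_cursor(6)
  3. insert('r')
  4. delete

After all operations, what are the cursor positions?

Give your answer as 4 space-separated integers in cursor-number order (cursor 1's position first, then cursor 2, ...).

After op 1 (move_right): buffer="eoanrsbh" (len 8), cursors c1@2 c2@6 c3@7, authorship ........
After op 2 (add_cursor(6)): buffer="eoanrsbh" (len 8), cursors c1@2 c2@6 c4@6 c3@7, authorship ........
After op 3 (insert('r')): buffer="eoranrsrrbrh" (len 12), cursors c1@3 c2@9 c4@9 c3@11, authorship ..1....24.3.
After op 4 (delete): buffer="eoanrsbh" (len 8), cursors c1@2 c2@6 c4@6 c3@7, authorship ........

Answer: 2 6 7 6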